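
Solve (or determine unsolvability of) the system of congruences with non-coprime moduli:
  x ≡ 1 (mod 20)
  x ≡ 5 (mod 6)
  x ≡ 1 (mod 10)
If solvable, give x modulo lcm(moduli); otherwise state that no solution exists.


Moduli 20, 6, 10 are not pairwise coprime, so CRT works modulo lcm(m_i) when all pairwise compatibility conditions hold.
Pairwise compatibility: gcd(m_i, m_j) must divide a_i - a_j for every pair.
Merge one congruence at a time:
  Start: x ≡ 1 (mod 20).
  Combine with x ≡ 5 (mod 6): gcd(20, 6) = 2; 5 - 1 = 4, which IS divisible by 2, so compatible.
    Write x = 1 + 20·t and substitute into x ≡ 5 (mod 6): 20·t ≡ 5 − 1 = 4 (mod 6).
    Divide the congruence (and modulus) by g = 2: 10·t ≡ 2 (mod 3).
    Reduce coefficients mod 3: 1·t ≡ 2 (mod 3).
    So t ≡ 2 (mod 3).
    Then x = 1 + 20·2 = 41, valid modulo lcm(20, 6) = 60: x ≡ 41 (mod 60).
  Combine with x ≡ 1 (mod 10): gcd(60, 10) = 10; 1 - 41 = -40, which IS divisible by 10, so compatible.
    Write x = 41 + 60·t and substitute into x ≡ 1 (mod 10): 60·t ≡ 1 − 41 = -40 (mod 10).
    Divide the congruence (and modulus) by g = 10: 6·t ≡ -4 (mod 1).
    Modulo 1 every t works; take t = 0.
    Then x = 41 + 60·0 = 41, valid modulo lcm(60, 10) = 60: x ≡ 41 (mod 60).
Verify: 41 mod 20 = 1, 41 mod 6 = 5, 41 mod 10 = 1.

x ≡ 41 (mod 60).


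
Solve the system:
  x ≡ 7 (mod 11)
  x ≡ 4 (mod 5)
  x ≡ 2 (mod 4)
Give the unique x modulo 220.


Moduli 11, 5, 4 are pairwise coprime; by CRT there is a unique solution modulo M = 11 · 5 · 4 = 220.
Solve pairwise, accumulating the modulus:
  Start with x ≡ 7 (mod 11).
  Combine with x ≡ 4 (mod 5): since gcd(11, 5) = 1, we get a unique residue mod 55.
    Write x = 7 + 11·t and substitute into x ≡ 4 (mod 5): 11·t ≡ 4 − 7 = -3 (mod 5).
    Reduce coefficients mod 5: 1·t ≡ 2 (mod 5).
    So t ≡ 2 (mod 5).
    Then x = 7 + 11·2 = 29, valid modulo lcm(11, 5) = 55: x ≡ 29 (mod 55).
  Combine with x ≡ 2 (mod 4): since gcd(55, 4) = 1, we get a unique residue mod 220.
    Write x = 29 + 55·t and substitute into x ≡ 2 (mod 4): 55·t ≡ 2 − 29 = -27 (mod 4).
    Reduce coefficients mod 4: 3·t ≡ 1 (mod 4).
    The inverse of 3 mod 4 is 3 (since 3·3 = 9 = 2·4 + 1), so t ≡ 3·1 = 3 ≡ 3 (mod 4).
    Then x = 29 + 55·3 = 194, valid modulo lcm(55, 4) = 220: x ≡ 194 (mod 220).
Verify: 194 mod 11 = 7 ✓, 194 mod 5 = 4 ✓, 194 mod 4 = 2 ✓.

x ≡ 194 (mod 220).


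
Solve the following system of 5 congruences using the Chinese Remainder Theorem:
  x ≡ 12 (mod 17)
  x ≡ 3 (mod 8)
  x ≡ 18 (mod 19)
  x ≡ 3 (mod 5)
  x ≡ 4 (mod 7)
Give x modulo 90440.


Product of moduli M = 17 · 8 · 19 · 5 · 7 = 90440.
Merge one congruence at a time:
  Start: x ≡ 12 (mod 17).
  Combine with x ≡ 3 (mod 8); new modulus lcm = 136.
    Write x = 12 + 17·t and substitute into x ≡ 3 (mod 8): 17·t ≡ 3 − 12 = -9 (mod 8).
    Reduce coefficients mod 8: 1·t ≡ 7 (mod 8).
    So t ≡ 7 (mod 8).
    Then x = 12 + 17·7 = 131, valid modulo lcm(17, 8) = 136: x ≡ 131 (mod 136).
  Combine with x ≡ 18 (mod 19); new modulus lcm = 2584.
    Write x = 131 + 136·t and substitute into x ≡ 18 (mod 19): 136·t ≡ 18 − 131 = -113 (mod 19).
    Reduce coefficients mod 19: 3·t ≡ 1 (mod 19).
    The inverse of 3 mod 19 is 13 (since 3·13 = 39 = 2·19 + 1), so t ≡ 13·1 = 13 ≡ 13 (mod 19).
    Then x = 131 + 136·13 = 1899, valid modulo lcm(136, 19) = 2584: x ≡ 1899 (mod 2584).
  Combine with x ≡ 3 (mod 5); new modulus lcm = 12920.
    Write x = 1899 + 2584·t and substitute into x ≡ 3 (mod 5): 2584·t ≡ 3 − 1899 = -1896 (mod 5).
    Reduce coefficients mod 5: 4·t ≡ 4 (mod 5).
    The inverse of 4 mod 5 is 4 (since 4·4 = 16 = 3·5 + 1), so t ≡ 4·4 = 16 ≡ 1 (mod 5).
    Then x = 1899 + 2584·1 = 4483, valid modulo lcm(2584, 5) = 12920: x ≡ 4483 (mod 12920).
  Combine with x ≡ 4 (mod 7); new modulus lcm = 90440.
    Write x = 4483 + 12920·t and substitute into x ≡ 4 (mod 7): 12920·t ≡ 4 − 4483 = -4479 (mod 7).
    Reduce coefficients mod 7: 5·t ≡ 1 (mod 7).
    The inverse of 5 mod 7 is 3 (since 5·3 = 15 = 2·7 + 1), so t ≡ 3·1 = 3 ≡ 3 (mod 7).
    Then x = 4483 + 12920·3 = 43243, valid modulo lcm(12920, 7) = 90440: x ≡ 43243 (mod 90440).
Verify against each original: 43243 mod 17 = 12, 43243 mod 8 = 3, 43243 mod 19 = 18, 43243 mod 5 = 3, 43243 mod 7 = 4.

x ≡ 43243 (mod 90440).


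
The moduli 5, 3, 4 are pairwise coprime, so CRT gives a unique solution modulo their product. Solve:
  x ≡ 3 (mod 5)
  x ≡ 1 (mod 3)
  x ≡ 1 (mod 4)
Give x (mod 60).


Moduli 5, 3, 4 are pairwise coprime; by CRT there is a unique solution modulo M = 5 · 3 · 4 = 60.
Solve pairwise, accumulating the modulus:
  Start with x ≡ 3 (mod 5).
  Combine with x ≡ 1 (mod 3): since gcd(5, 3) = 1, we get a unique residue mod 15.
    Write x = 3 + 5·t and substitute into x ≡ 1 (mod 3): 5·t ≡ 1 − 3 = -2 (mod 3).
    Reduce coefficients mod 3: 2·t ≡ 1 (mod 3).
    The inverse of 2 mod 3 is 2 (since 2·2 = 4 = 1·3 + 1), so t ≡ 2·1 = 2 ≡ 2 (mod 3).
    Then x = 3 + 5·2 = 13, valid modulo lcm(5, 3) = 15: x ≡ 13 (mod 15).
  Combine with x ≡ 1 (mod 4): since gcd(15, 4) = 1, we get a unique residue mod 60.
    Write x = 13 + 15·t and substitute into x ≡ 1 (mod 4): 15·t ≡ 1 − 13 = -12 (mod 4).
    Reduce coefficients mod 4: 3·t ≡ 0 (mod 4).
    The inverse of 3 mod 4 is 3 (since 3·3 = 9 = 2·4 + 1), so t ≡ 3·0 = 0 ≡ 0 (mod 4).
    Then x = 13 + 15·0 = 13, valid modulo lcm(15, 4) = 60: x ≡ 13 (mod 60).
Verify: 13 mod 5 = 3 ✓, 13 mod 3 = 1 ✓, 13 mod 4 = 1 ✓.

x ≡ 13 (mod 60).


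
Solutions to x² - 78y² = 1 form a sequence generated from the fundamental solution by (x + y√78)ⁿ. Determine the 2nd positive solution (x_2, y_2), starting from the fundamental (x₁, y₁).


Step 1: Find the fundamental solution (x₁, y₁) of x² - 78y² = 1.
  Expand √78 as a continued fraction. a₀ = ⌊√78⌋ = 8; iterate m_{k+1} = d_k·a_k − m_k, d_{k+1} = (78 − m_{k+1}²)/d_k, a_{k+1} = ⌊(a₀ + m_{k+1})/d_{k+1}⌋ (starting m₀ = 0, d₀ = 1), with convergents p_k = a_k·p_{k-1} + p_{k-2}, q_k = a_k·q_{k-1} + q_{k-2} (p₋₁ = 1, q₋₁ = 0):
  k = 0: a₀ = 8; p₀/q₀ = 8/1; p₀² − 78·q₀² = 64 − 78 = -14.
  k = 1: m = 8, d = 14, a = ⌊(8 + 8)/14⌋ = 1; p/q = (1·8 + 1)/(1·1 + 0) = 9/1; p² − 78·q² = 81 − 78 = 3.
  k = 2: m = 6, d = 3, a = ⌊(8 + 6)/3⌋ = 4; p/q = (4·9 + 8)/(4·1 + 1) = 44/5; p² − 78·q² = 1936 − 1950 = -14.
  k = 3: m = 6, d = 14, a = ⌊(8 + 6)/14⌋ = 1; p/q = (1·44 + 9)/(1·5 + 1) = 53/6; p² − 78·q² = 2809 − 2808 = 1.
  The first convergent with p² − 78·q² = 1 gives the fundamental solution (x₁, y₁) = (53, 6).
Step 2: Apply the recurrence (x_{n+1}, y_{n+1}) = (x₁x_n + 78y₁y_n, x₁y_n + y₁x_n) repeatedly.
  From (x_1, y_1) = (53, 6): x_2 = 53·53 + 78·6·6 = 5617; y_2 = 53·6 + 6·53 = 636.
Step 3: Verify x_2² - 78·y_2² = 31550689 - 31550688 = 1 (should be 1). ✓

(x_1, y_1) = (53, 6); (x_2, y_2) = (5617, 636).


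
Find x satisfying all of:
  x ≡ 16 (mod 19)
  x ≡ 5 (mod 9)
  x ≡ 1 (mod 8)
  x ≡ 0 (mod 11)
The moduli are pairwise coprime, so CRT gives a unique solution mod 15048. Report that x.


Product of moduli M = 19 · 9 · 8 · 11 = 15048.
Merge one congruence at a time:
  Start: x ≡ 16 (mod 19).
  Combine with x ≡ 5 (mod 9); new modulus lcm = 171.
    Write x = 16 + 19·t and substitute into x ≡ 5 (mod 9): 19·t ≡ 5 − 16 = -11 (mod 9).
    Reduce coefficients mod 9: 1·t ≡ 7 (mod 9).
    So t ≡ 7 (mod 9).
    Then x = 16 + 19·7 = 149, valid modulo lcm(19, 9) = 171: x ≡ 149 (mod 171).
  Combine with x ≡ 1 (mod 8); new modulus lcm = 1368.
    Write x = 149 + 171·t and substitute into x ≡ 1 (mod 8): 171·t ≡ 1 − 149 = -148 (mod 8).
    Reduce coefficients mod 8: 3·t ≡ 4 (mod 8).
    The inverse of 3 mod 8 is 3 (since 3·3 = 9 = 1·8 + 1), so t ≡ 3·4 = 12 ≡ 4 (mod 8).
    Then x = 149 + 171·4 = 833, valid modulo lcm(171, 8) = 1368: x ≡ 833 (mod 1368).
  Combine with x ≡ 0 (mod 11); new modulus lcm = 15048.
    Write x = 833 + 1368·t and substitute into x ≡ 0 (mod 11): 1368·t ≡ 0 − 833 = -833 (mod 11).
    Reduce coefficients mod 11: 4·t ≡ 3 (mod 11).
    The inverse of 4 mod 11 is 3 (since 4·3 = 12 = 1·11 + 1), so t ≡ 3·3 = 9 ≡ 9 (mod 11).
    Then x = 833 + 1368·9 = 13145, valid modulo lcm(1368, 11) = 15048: x ≡ 13145 (mod 15048).
Verify against each original: 13145 mod 19 = 16, 13145 mod 9 = 5, 13145 mod 8 = 1, 13145 mod 11 = 0.

x ≡ 13145 (mod 15048).


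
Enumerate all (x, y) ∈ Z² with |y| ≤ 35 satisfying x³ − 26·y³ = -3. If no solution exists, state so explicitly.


The equation is x³ - 26y³ = -3. For fixed y, x³ = 26·y³ − 3, so a solution requires the RHS to be a perfect cube.
Strategy: iterate y from -35 to 35, compute RHS = 26·y³ − 3, and check whether it is a (positive or negative) perfect cube.
Check small values of y:
  y = 0: RHS = -3 is not a perfect cube.
  y = 1: RHS = 23 is not a perfect cube.
  y = -1: RHS = -29 is not a perfect cube.
  y = 2: RHS = 205 is not a perfect cube.
  y = -2: RHS = -211 is not a perfect cube.
  y = 3: RHS = 699 is not a perfect cube.
  y = -3: RHS = -705 is not a perfect cube.
Continuing the search up to |y| = 35 finds no solutions either.
No (x, y) in the scanned range satisfies the equation.

No integer solutions with |y| ≤ 35.


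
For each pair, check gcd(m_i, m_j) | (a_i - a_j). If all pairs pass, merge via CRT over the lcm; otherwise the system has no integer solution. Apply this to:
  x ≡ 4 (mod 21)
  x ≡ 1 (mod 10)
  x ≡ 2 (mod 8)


Moduli 21, 10, 8 are not pairwise coprime, so CRT works modulo lcm(m_i) when all pairwise compatibility conditions hold.
Pairwise compatibility: gcd(m_i, m_j) must divide a_i - a_j for every pair.
Merge one congruence at a time:
  Start: x ≡ 4 (mod 21).
  Combine with x ≡ 1 (mod 10): gcd(21, 10) = 1; 1 - 4 = -3, which IS divisible by 1, so compatible.
    Write x = 4 + 21·t and substitute into x ≡ 1 (mod 10): 21·t ≡ 1 − 4 = -3 (mod 10).
    Reduce coefficients mod 10: 1·t ≡ 7 (mod 10).
    So t ≡ 7 (mod 10).
    Then x = 4 + 21·7 = 151, valid modulo lcm(21, 10) = 210: x ≡ 151 (mod 210).
  Combine with x ≡ 2 (mod 8): gcd(210, 8) = 2, and 2 - 151 = -149 is NOT divisible by 2.
    ⇒ system is inconsistent (no integer solution).

No solution (the system is inconsistent).


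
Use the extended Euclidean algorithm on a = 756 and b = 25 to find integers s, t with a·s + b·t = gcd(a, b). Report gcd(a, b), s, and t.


Euclidean algorithm on (756, 25) — divide until remainder is 0:
  756 = 30 · 25 + 6
  25 = 4 · 6 + 1
  6 = 6 · 1 + 0
gcd(756, 25) = 1.
Track Bezout coefficients alongside the remainders: start with r₀ = 756 = a·1 + b·0 (s = 1, t = 0) and r₁ = 25 = a·0 + b·1 (s = 0, t = 1); each new remainder r_{k+1} = r_{k-1} − q_k·r_k inherits s_{k+1} = s_{k-1} − q_k·s_k, t_{k+1} = t_{k-1} − q_k·t_k, so r_k = a·s_k + b·t_k at every step:
  q = 30: r = 6, s = 1 − 30·0 = 1, t = 0 − 30·1 = -30  (check: 756·1 + 25·(-30) = 6)
  q = 4: r = 1, s = 0 − 4·1 = -4, t = 1 − 4·(-30) = 121  (check: 756·(-4) + 25·121 = 1)
The row with r = 1 (the gcd) gives the Bezout coefficients s = -4, t = 121.
Result: 756 · (-4) + 25 · (121) = 1.

gcd(756, 25) = 1; s = -4, t = 121 (check: 756·(-4) + 25·121 = 1).


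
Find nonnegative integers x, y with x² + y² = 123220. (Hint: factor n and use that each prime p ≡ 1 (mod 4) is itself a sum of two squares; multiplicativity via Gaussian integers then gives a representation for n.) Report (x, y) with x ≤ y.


Step 1: Factor n = 123220 = 2^2 · 5 · 61 · 101.
Step 2: Check the mod-4 condition on each prime factor: 2 = 2 (special); 5 ≡ 1 (mod 4), exponent 1; 61 ≡ 1 (mod 4), exponent 1; 101 ≡ 1 (mod 4), exponent 1.
All primes ≡ 3 (mod 4) appear to even exponent (or don't appear), so by the two-squares theorem n IS expressible as a sum of two squares.
Step 3: Build a representation. Group n = k² · m with k = 2 and m = 5 · 61 · 101 = 30805 (a product of primes ≡ 1 (mod 4)); a representation of m scales to one of n via (k·x)² + (k·y)² = k²(x² + y²). Each prime p ≡ 1 (mod 4) is itself a sum of two squares; find a² by testing p − a² for a perfect square:
  5: 5 − 1² = 4 = 2² ⇒ 5 = 1² + 2².
  61: 61 − 1² = 60, 61 − 2² = 57, 61 − 3² = 52, 61 − 4² = 45, 61 − 5² = 36 = 6² ⇒ 61 = 5² + 6².
  101: 101 − 1² = 100 = 10² ⇒ 101 = 1² + 10².
  Combine using the Brahmagupta–Fibonacci identity (a² + b²)(c² + d²) = (ac − bd)² + (ad + bc)² = (ac + bd)² + (ad − bc)²:
  5 · 61 = 305: from (1² + 2²)(5² + 6²), take (1·5 − 2·6, 1·6 + 2·5) = (5 − 12, 6 + 10) = (-7, 16); dropping signs (only squares matter) gives (7, 16); check 7² + 16² = 49 + 256 = 305 ✓.
  305 · 101 = 30805: from (7² + 16²)(1² + 10²), take (7·1 − 16·10, 7·10 + 16·1) = (7 − 160, 70 + 16) = (-153, 86); dropping signs (only squares matter) gives (153, 86); check 153² + 86² = 23409 + 7396 = 30805 ✓.
  Scale by k = 2: (2·153, 2·86) = (306, 172).
Step 4: Order so x ≤ y and verify: 172² + 306² = 29584 + 93636 = 123220 = n. ✓

n = 123220 = 172² + 306² (one valid representation with x ≤ y).


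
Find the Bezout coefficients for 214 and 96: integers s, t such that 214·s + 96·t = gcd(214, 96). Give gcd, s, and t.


Euclidean algorithm on (214, 96) — divide until remainder is 0:
  214 = 2 · 96 + 22
  96 = 4 · 22 + 8
  22 = 2 · 8 + 6
  8 = 1 · 6 + 2
  6 = 3 · 2 + 0
gcd(214, 96) = 2.
Track Bezout coefficients alongside the remainders: start with r₀ = 214 = a·1 + b·0 (s = 1, t = 0) and r₁ = 96 = a·0 + b·1 (s = 0, t = 1); each new remainder r_{k+1} = r_{k-1} − q_k·r_k inherits s_{k+1} = s_{k-1} − q_k·s_k, t_{k+1} = t_{k-1} − q_k·t_k, so r_k = a·s_k + b·t_k at every step:
  q = 2: r = 22, s = 1 − 2·0 = 1, t = 0 − 2·1 = -2  (check: 214·1 + 96·(-2) = 22)
  q = 4: r = 8, s = 0 − 4·1 = -4, t = 1 − 4·(-2) = 9  (check: 214·(-4) + 96·9 = 8)
  q = 2: r = 6, s = 1 − 2·(-4) = 9, t = -2 − 2·9 = -20  (check: 214·9 + 96·(-20) = 6)
  q = 1: r = 2, s = -4 − 1·9 = -13, t = 9 − 1·(-20) = 29  (check: 214·(-13) + 96·29 = 2)
The row with r = 2 (the gcd) gives the Bezout coefficients s = -13, t = 29.
Result: 214 · (-13) + 96 · (29) = 2.

gcd(214, 96) = 2; s = -13, t = 29 (check: 214·(-13) + 96·29 = 2).


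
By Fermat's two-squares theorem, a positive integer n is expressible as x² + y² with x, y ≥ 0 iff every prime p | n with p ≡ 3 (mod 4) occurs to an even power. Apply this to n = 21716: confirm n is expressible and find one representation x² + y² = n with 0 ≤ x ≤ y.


Step 1: Factor n = 21716 = 2^2 · 61 · 89.
Step 2: Check the mod-4 condition on each prime factor: 2 = 2 (special); 61 ≡ 1 (mod 4), exponent 1; 89 ≡ 1 (mod 4), exponent 1.
All primes ≡ 3 (mod 4) appear to even exponent (or don't appear), so by the two-squares theorem n IS expressible as a sum of two squares.
Step 3: Build a representation. Group n = k² · m with k = 2 and m = 61 · 89 = 5429 (a product of primes ≡ 1 (mod 4)); a representation of m scales to one of n via (k·x)² + (k·y)² = k²(x² + y²). Each prime p ≡ 1 (mod 4) is itself a sum of two squares; find a² by testing p − a² for a perfect square:
  61: 61 − 1² = 60, 61 − 2² = 57, 61 − 3² = 52, 61 − 4² = 45, 61 − 5² = 36 = 6² ⇒ 61 = 5² + 6².
  89: 89 − 1² = 88, 89 − 2² = 85, 89 − 3² = 80, 89 − 4² = 73, 89 − 5² = 64 = 8² ⇒ 89 = 5² + 8².
  Combine using the Brahmagupta–Fibonacci identity (a² + b²)(c² + d²) = (ac − bd)² + (ad + bc)² = (ac + bd)² + (ad − bc)²:
  61 · 89 = 5429: from (5² + 6²)(5² + 8²), take (5·5 − 6·8, 5·8 + 6·5) = (25 − 48, 40 + 30) = (-23, 70); dropping signs (only squares matter) gives (23, 70); check 23² + 70² = 529 + 4900 = 5429 ✓.
  Scale by k = 2: (2·23, 2·70) = (46, 140).
Step 4: Order so x ≤ y and verify: 46² + 140² = 2116 + 19600 = 21716 = n. ✓

n = 21716 = 46² + 140² (one valid representation with x ≤ y).


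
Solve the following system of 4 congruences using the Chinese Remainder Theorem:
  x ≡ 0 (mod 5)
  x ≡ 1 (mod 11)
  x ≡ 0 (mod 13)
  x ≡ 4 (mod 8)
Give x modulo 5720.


Product of moduli M = 5 · 11 · 13 · 8 = 5720.
Merge one congruence at a time:
  Start: x ≡ 0 (mod 5).
  Combine with x ≡ 1 (mod 11); new modulus lcm = 55.
    Write x = 0 + 5·t and substitute into x ≡ 1 (mod 11): 5·t ≡ 1 − 0 = 1 (mod 11).
    The inverse of 5 mod 11 is 9 (since 5·9 = 45 = 4·11 + 1), so t ≡ 9·1 = 9 ≡ 9 (mod 11).
    Then x = 0 + 5·9 = 45, valid modulo lcm(5, 11) = 55: x ≡ 45 (mod 55).
  Combine with x ≡ 0 (mod 13); new modulus lcm = 715.
    Write x = 45 + 55·t and substitute into x ≡ 0 (mod 13): 55·t ≡ 0 − 45 = -45 (mod 13).
    Reduce coefficients mod 13: 3·t ≡ 7 (mod 13).
    The inverse of 3 mod 13 is 9 (since 3·9 = 27 = 2·13 + 1), so t ≡ 9·7 = 63 ≡ 11 (mod 13).
    Then x = 45 + 55·11 = 650, valid modulo lcm(55, 13) = 715: x ≡ 650 (mod 715).
  Combine with x ≡ 4 (mod 8); new modulus lcm = 5720.
    Write x = 650 + 715·t and substitute into x ≡ 4 (mod 8): 715·t ≡ 4 − 650 = -646 (mod 8).
    Reduce coefficients mod 8: 3·t ≡ 2 (mod 8).
    The inverse of 3 mod 8 is 3 (since 3·3 = 9 = 1·8 + 1), so t ≡ 3·2 = 6 ≡ 6 (mod 8).
    Then x = 650 + 715·6 = 4940, valid modulo lcm(715, 8) = 5720: x ≡ 4940 (mod 5720).
Verify against each original: 4940 mod 5 = 0, 4940 mod 11 = 1, 4940 mod 13 = 0, 4940 mod 8 = 4.

x ≡ 4940 (mod 5720).


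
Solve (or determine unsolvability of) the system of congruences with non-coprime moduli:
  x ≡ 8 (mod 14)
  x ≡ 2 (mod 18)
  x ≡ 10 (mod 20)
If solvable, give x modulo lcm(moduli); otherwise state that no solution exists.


Moduli 14, 18, 20 are not pairwise coprime, so CRT works modulo lcm(m_i) when all pairwise compatibility conditions hold.
Pairwise compatibility: gcd(m_i, m_j) must divide a_i - a_j for every pair.
Merge one congruence at a time:
  Start: x ≡ 8 (mod 14).
  Combine with x ≡ 2 (mod 18): gcd(14, 18) = 2; 2 - 8 = -6, which IS divisible by 2, so compatible.
    Write x = 8 + 14·t and substitute into x ≡ 2 (mod 18): 14·t ≡ 2 − 8 = -6 (mod 18).
    Divide the congruence (and modulus) by g = 2: 7·t ≡ -3 (mod 9).
    Reduce coefficients mod 9: 7·t ≡ 6 (mod 9).
    The inverse of 7 mod 9 is 4 (since 7·4 = 28 = 3·9 + 1), so t ≡ 4·6 = 24 ≡ 6 (mod 9).
    Then x = 8 + 14·6 = 92, valid modulo lcm(14, 18) = 126: x ≡ 92 (mod 126).
  Combine with x ≡ 10 (mod 20): gcd(126, 20) = 2; 10 - 92 = -82, which IS divisible by 2, so compatible.
    Write x = 92 + 126·t and substitute into x ≡ 10 (mod 20): 126·t ≡ 10 − 92 = -82 (mod 20).
    Divide the congruence (and modulus) by g = 2: 63·t ≡ -41 (mod 10).
    Reduce coefficients mod 10: 3·t ≡ 9 (mod 10).
    The inverse of 3 mod 10 is 7 (since 3·7 = 21 = 2·10 + 1), so t ≡ 7·9 = 63 ≡ 3 (mod 10).
    Then x = 92 + 126·3 = 470, valid modulo lcm(126, 20) = 1260: x ≡ 470 (mod 1260).
Verify: 470 mod 14 = 8, 470 mod 18 = 2, 470 mod 20 = 10.

x ≡ 470 (mod 1260).


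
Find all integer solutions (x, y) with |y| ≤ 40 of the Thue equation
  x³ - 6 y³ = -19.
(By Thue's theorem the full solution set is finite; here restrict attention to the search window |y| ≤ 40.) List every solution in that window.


The equation is x³ - 6y³ = -19. For fixed y, x³ = 6·y³ − 19, so a solution requires the RHS to be a perfect cube.
Strategy: iterate y from -40 to 40, compute RHS = 6·y³ − 19, and check whether it is a (positive or negative) perfect cube.
Check small values of y:
  y = 0: RHS = -19 is not a perfect cube.
  y = 1: RHS = -13 is not a perfect cube.
  y = -1: RHS = -25 is not a perfect cube.
  y = 2: RHS = 29 is not a perfect cube.
  y = -2: RHS = -67 is not a perfect cube.
  y = 3: RHS = 143 is not a perfect cube.
  y = -3: RHS = -181 is not a perfect cube.
Continuing the search up to |y| = 40 finds no solutions either.
No (x, y) in the scanned range satisfies the equation.

No integer solutions with |y| ≤ 40.


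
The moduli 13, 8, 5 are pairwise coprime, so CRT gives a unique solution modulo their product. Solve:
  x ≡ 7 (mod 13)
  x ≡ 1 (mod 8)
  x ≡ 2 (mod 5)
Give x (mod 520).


Moduli 13, 8, 5 are pairwise coprime; by CRT there is a unique solution modulo M = 13 · 8 · 5 = 520.
Solve pairwise, accumulating the modulus:
  Start with x ≡ 7 (mod 13).
  Combine with x ≡ 1 (mod 8): since gcd(13, 8) = 1, we get a unique residue mod 104.
    Write x = 7 + 13·t and substitute into x ≡ 1 (mod 8): 13·t ≡ 1 − 7 = -6 (mod 8).
    Reduce coefficients mod 8: 5·t ≡ 2 (mod 8).
    The inverse of 5 mod 8 is 5 (since 5·5 = 25 = 3·8 + 1), so t ≡ 5·2 = 10 ≡ 2 (mod 8).
    Then x = 7 + 13·2 = 33, valid modulo lcm(13, 8) = 104: x ≡ 33 (mod 104).
  Combine with x ≡ 2 (mod 5): since gcd(104, 5) = 1, we get a unique residue mod 520.
    Write x = 33 + 104·t and substitute into x ≡ 2 (mod 5): 104·t ≡ 2 − 33 = -31 (mod 5).
    Reduce coefficients mod 5: 4·t ≡ 4 (mod 5).
    The inverse of 4 mod 5 is 4 (since 4·4 = 16 = 3·5 + 1), so t ≡ 4·4 = 16 ≡ 1 (mod 5).
    Then x = 33 + 104·1 = 137, valid modulo lcm(104, 5) = 520: x ≡ 137 (mod 520).
Verify: 137 mod 13 = 7 ✓, 137 mod 8 = 1 ✓, 137 mod 5 = 2 ✓.

x ≡ 137 (mod 520).


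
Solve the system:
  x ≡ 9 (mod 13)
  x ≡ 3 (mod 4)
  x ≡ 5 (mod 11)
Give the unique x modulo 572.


Moduli 13, 4, 11 are pairwise coprime; by CRT there is a unique solution modulo M = 13 · 4 · 11 = 572.
Solve pairwise, accumulating the modulus:
  Start with x ≡ 9 (mod 13).
  Combine with x ≡ 3 (mod 4): since gcd(13, 4) = 1, we get a unique residue mod 52.
    Write x = 9 + 13·t and substitute into x ≡ 3 (mod 4): 13·t ≡ 3 − 9 = -6 (mod 4).
    Reduce coefficients mod 4: 1·t ≡ 2 (mod 4).
    So t ≡ 2 (mod 4).
    Then x = 9 + 13·2 = 35, valid modulo lcm(13, 4) = 52: x ≡ 35 (mod 52).
  Combine with x ≡ 5 (mod 11): since gcd(52, 11) = 1, we get a unique residue mod 572.
    Write x = 35 + 52·t and substitute into x ≡ 5 (mod 11): 52·t ≡ 5 − 35 = -30 (mod 11).
    Reduce coefficients mod 11: 8·t ≡ 3 (mod 11).
    The inverse of 8 mod 11 is 7 (since 8·7 = 56 = 5·11 + 1), so t ≡ 7·3 = 21 ≡ 10 (mod 11).
    Then x = 35 + 52·10 = 555, valid modulo lcm(52, 11) = 572: x ≡ 555 (mod 572).
Verify: 555 mod 13 = 9 ✓, 555 mod 4 = 3 ✓, 555 mod 11 = 5 ✓.

x ≡ 555 (mod 572).


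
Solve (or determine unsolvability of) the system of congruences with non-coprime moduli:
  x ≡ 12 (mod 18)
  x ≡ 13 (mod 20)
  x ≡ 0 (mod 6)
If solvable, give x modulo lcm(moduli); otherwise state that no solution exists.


Moduli 18, 20, 6 are not pairwise coprime, so CRT works modulo lcm(m_i) when all pairwise compatibility conditions hold.
Pairwise compatibility: gcd(m_i, m_j) must divide a_i - a_j for every pair.
Merge one congruence at a time:
  Start: x ≡ 12 (mod 18).
  Combine with x ≡ 13 (mod 20): gcd(18, 20) = 2, and 13 - 12 = 1 is NOT divisible by 2.
    ⇒ system is inconsistent (no integer solution).

No solution (the system is inconsistent).


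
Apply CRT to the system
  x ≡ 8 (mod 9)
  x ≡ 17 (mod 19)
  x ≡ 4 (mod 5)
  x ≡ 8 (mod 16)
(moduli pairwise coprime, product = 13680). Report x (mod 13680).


Product of moduli M = 9 · 19 · 5 · 16 = 13680.
Merge one congruence at a time:
  Start: x ≡ 8 (mod 9).
  Combine with x ≡ 17 (mod 19); new modulus lcm = 171.
    Write x = 8 + 9·t and substitute into x ≡ 17 (mod 19): 9·t ≡ 17 − 8 = 9 (mod 19).
    The inverse of 9 mod 19 is 17 (since 9·17 = 153 = 8·19 + 1), so t ≡ 17·9 = 153 ≡ 1 (mod 19).
    Then x = 8 + 9·1 = 17, valid modulo lcm(9, 19) = 171: x ≡ 17 (mod 171).
  Combine with x ≡ 4 (mod 5); new modulus lcm = 855.
    Write x = 17 + 171·t and substitute into x ≡ 4 (mod 5): 171·t ≡ 4 − 17 = -13 (mod 5).
    Reduce coefficients mod 5: 1·t ≡ 2 (mod 5).
    So t ≡ 2 (mod 5).
    Then x = 17 + 171·2 = 359, valid modulo lcm(171, 5) = 855: x ≡ 359 (mod 855).
  Combine with x ≡ 8 (mod 16); new modulus lcm = 13680.
    Write x = 359 + 855·t and substitute into x ≡ 8 (mod 16): 855·t ≡ 8 − 359 = -351 (mod 16).
    Reduce coefficients mod 16: 7·t ≡ 1 (mod 16).
    The inverse of 7 mod 16 is 7 (since 7·7 = 49 = 3·16 + 1), so t ≡ 7·1 = 7 ≡ 7 (mod 16).
    Then x = 359 + 855·7 = 6344, valid modulo lcm(855, 16) = 13680: x ≡ 6344 (mod 13680).
Verify against each original: 6344 mod 9 = 8, 6344 mod 19 = 17, 6344 mod 5 = 4, 6344 mod 16 = 8.

x ≡ 6344 (mod 13680).


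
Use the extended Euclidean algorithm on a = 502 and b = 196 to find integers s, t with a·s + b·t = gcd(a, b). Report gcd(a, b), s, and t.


Euclidean algorithm on (502, 196) — divide until remainder is 0:
  502 = 2 · 196 + 110
  196 = 1 · 110 + 86
  110 = 1 · 86 + 24
  86 = 3 · 24 + 14
  24 = 1 · 14 + 10
  14 = 1 · 10 + 4
  10 = 2 · 4 + 2
  4 = 2 · 2 + 0
gcd(502, 196) = 2.
Track Bezout coefficients alongside the remainders: start with r₀ = 502 = a·1 + b·0 (s = 1, t = 0) and r₁ = 196 = a·0 + b·1 (s = 0, t = 1); each new remainder r_{k+1} = r_{k-1} − q_k·r_k inherits s_{k+1} = s_{k-1} − q_k·s_k, t_{k+1} = t_{k-1} − q_k·t_k, so r_k = a·s_k + b·t_k at every step:
  q = 2: r = 110, s = 1 − 2·0 = 1, t = 0 − 2·1 = -2  (check: 502·1 + 196·(-2) = 110)
  q = 1: r = 86, s = 0 − 1·1 = -1, t = 1 − 1·(-2) = 3  (check: 502·(-1) + 196·3 = 86)
  q = 1: r = 24, s = 1 − 1·(-1) = 2, t = -2 − 1·3 = -5  (check: 502·2 + 196·(-5) = 24)
  q = 3: r = 14, s = -1 − 3·2 = -7, t = 3 − 3·(-5) = 18  (check: 502·(-7) + 196·18 = 14)
  q = 1: r = 10, s = 2 − 1·(-7) = 9, t = -5 − 1·18 = -23  (check: 502·9 + 196·(-23) = 10)
  q = 1: r = 4, s = -7 − 1·9 = -16, t = 18 − 1·(-23) = 41  (check: 502·(-16) + 196·41 = 4)
  q = 2: r = 2, s = 9 − 2·(-16) = 41, t = -23 − 2·41 = -105  (check: 502·41 + 196·(-105) = 2)
The row with r = 2 (the gcd) gives the Bezout coefficients s = 41, t = -105.
Result: 502 · (41) + 196 · (-105) = 2.

gcd(502, 196) = 2; s = 41, t = -105 (check: 502·41 + 196·(-105) = 2).


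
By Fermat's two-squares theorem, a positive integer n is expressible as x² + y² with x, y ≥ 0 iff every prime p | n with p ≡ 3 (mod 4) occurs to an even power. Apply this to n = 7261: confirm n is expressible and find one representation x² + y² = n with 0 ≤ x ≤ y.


Step 1: Factor n = 7261 = 53 · 137.
Step 2: Check the mod-4 condition on each prime factor: 53 ≡ 1 (mod 4), exponent 1; 137 ≡ 1 (mod 4), exponent 1.
All primes ≡ 3 (mod 4) appear to even exponent (or don't appear), so by the two-squares theorem n IS expressible as a sum of two squares.
Step 3: Build a representation. Here n = 53 · 137 is a product of primes ≡ 1 (mod 4). Each prime p ≡ 1 (mod 4) is itself a sum of two squares; find a² by testing p − a² for a perfect square:
  53: 53 − 1² = 52, 53 − 2² = 49 = 7² ⇒ 53 = 2² + 7².
  137: 137 − 1² = 136, 137 − 2² = 133, 137 − 3² = 128, 137 − 4² = 121 = 11² ⇒ 137 = 4² + 11².
  Combine using the Brahmagupta–Fibonacci identity (a² + b²)(c² + d²) = (ac − bd)² + (ad + bc)² = (ac + bd)² + (ad − bc)²:
  53 · 137 = 7261: from (2² + 7²)(4² + 11²), take (2·4 − 7·11, 2·11 + 7·4) = (8 − 77, 22 + 28) = (-69, 50); dropping signs (only squares matter) gives (69, 50); check 69² + 50² = 4761 + 2500 = 7261 ✓.
Step 4: Order so x ≤ y and verify: 50² + 69² = 2500 + 4761 = 7261 = n. ✓

n = 7261 = 50² + 69² (one valid representation with x ≤ y).


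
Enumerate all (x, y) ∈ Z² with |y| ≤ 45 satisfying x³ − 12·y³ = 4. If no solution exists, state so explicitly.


The equation is x³ - 12y³ = 4. For fixed y, x³ = 12·y³ + 4, so a solution requires the RHS to be a perfect cube.
Strategy: iterate y from -45 to 45, compute RHS = 12·y³ + 4, and check whether it is a (positive or negative) perfect cube.
Check small values of y:
  y = 0: RHS = 4 is not a perfect cube.
  y = 1: RHS = 16 is not a perfect cube.
  y = -1: RHS = -8 = (-2)³ ⇒ x = -2 works.
  y = 2: RHS = 100 is not a perfect cube.
  y = -2: RHS = -92 is not a perfect cube.
  y = 3: RHS = 328 is not a perfect cube.
  y = -3: RHS = -320 is not a perfect cube.
Continuing the search up to |y| = 45 finds no further solutions beyond those listed.
Collected solutions: (-2, -1).

Solutions (with |y| ≤ 45): (-2, -1).


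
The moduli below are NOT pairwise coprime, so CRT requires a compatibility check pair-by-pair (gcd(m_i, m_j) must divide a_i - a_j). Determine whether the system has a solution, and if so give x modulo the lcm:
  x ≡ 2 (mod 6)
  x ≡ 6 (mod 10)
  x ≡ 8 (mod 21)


Moduli 6, 10, 21 are not pairwise coprime, so CRT works modulo lcm(m_i) when all pairwise compatibility conditions hold.
Pairwise compatibility: gcd(m_i, m_j) must divide a_i - a_j for every pair.
Merge one congruence at a time:
  Start: x ≡ 2 (mod 6).
  Combine with x ≡ 6 (mod 10): gcd(6, 10) = 2; 6 - 2 = 4, which IS divisible by 2, so compatible.
    Write x = 2 + 6·t and substitute into x ≡ 6 (mod 10): 6·t ≡ 6 − 2 = 4 (mod 10).
    Divide the congruence (and modulus) by g = 2: 3·t ≡ 2 (mod 5).
    The inverse of 3 mod 5 is 2 (since 3·2 = 6 = 1·5 + 1), so t ≡ 2·2 = 4 ≡ 4 (mod 5).
    Then x = 2 + 6·4 = 26, valid modulo lcm(6, 10) = 30: x ≡ 26 (mod 30).
  Combine with x ≡ 8 (mod 21): gcd(30, 21) = 3; 8 - 26 = -18, which IS divisible by 3, so compatible.
    Write x = 26 + 30·t and substitute into x ≡ 8 (mod 21): 30·t ≡ 8 − 26 = -18 (mod 21).
    Divide the congruence (and modulus) by g = 3: 10·t ≡ -6 (mod 7).
    Reduce coefficients mod 7: 3·t ≡ 1 (mod 7).
    The inverse of 3 mod 7 is 5 (since 3·5 = 15 = 2·7 + 1), so t ≡ 5·1 = 5 ≡ 5 (mod 7).
    Then x = 26 + 30·5 = 176, valid modulo lcm(30, 21) = 210: x ≡ 176 (mod 210).
Verify: 176 mod 6 = 2, 176 mod 10 = 6, 176 mod 21 = 8.

x ≡ 176 (mod 210).


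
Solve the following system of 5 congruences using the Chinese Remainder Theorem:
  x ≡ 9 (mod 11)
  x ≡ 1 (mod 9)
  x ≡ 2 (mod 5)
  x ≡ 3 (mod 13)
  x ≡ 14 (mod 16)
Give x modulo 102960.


Product of moduli M = 11 · 9 · 5 · 13 · 16 = 102960.
Merge one congruence at a time:
  Start: x ≡ 9 (mod 11).
  Combine with x ≡ 1 (mod 9); new modulus lcm = 99.
    Write x = 9 + 11·t and substitute into x ≡ 1 (mod 9): 11·t ≡ 1 − 9 = -8 (mod 9).
    Reduce coefficients mod 9: 2·t ≡ 1 (mod 9).
    The inverse of 2 mod 9 is 5 (since 2·5 = 10 = 1·9 + 1), so t ≡ 5·1 = 5 ≡ 5 (mod 9).
    Then x = 9 + 11·5 = 64, valid modulo lcm(11, 9) = 99: x ≡ 64 (mod 99).
  Combine with x ≡ 2 (mod 5); new modulus lcm = 495.
    Write x = 64 + 99·t and substitute into x ≡ 2 (mod 5): 99·t ≡ 2 − 64 = -62 (mod 5).
    Reduce coefficients mod 5: 4·t ≡ 3 (mod 5).
    The inverse of 4 mod 5 is 4 (since 4·4 = 16 = 3·5 + 1), so t ≡ 4·3 = 12 ≡ 2 (mod 5).
    Then x = 64 + 99·2 = 262, valid modulo lcm(99, 5) = 495: x ≡ 262 (mod 495).
  Combine with x ≡ 3 (mod 13); new modulus lcm = 6435.
    Write x = 262 + 495·t and substitute into x ≡ 3 (mod 13): 495·t ≡ 3 − 262 = -259 (mod 13).
    Reduce coefficients mod 13: 1·t ≡ 1 (mod 13).
    So t ≡ 1 (mod 13).
    Then x = 262 + 495·1 = 757, valid modulo lcm(495, 13) = 6435: x ≡ 757 (mod 6435).
  Combine with x ≡ 14 (mod 16); new modulus lcm = 102960.
    Write x = 757 + 6435·t and substitute into x ≡ 14 (mod 16): 6435·t ≡ 14 − 757 = -743 (mod 16).
    Reduce coefficients mod 16: 3·t ≡ 9 (mod 16).
    The inverse of 3 mod 16 is 11 (since 3·11 = 33 = 2·16 + 1), so t ≡ 11·9 = 99 ≡ 3 (mod 16).
    Then x = 757 + 6435·3 = 20062, valid modulo lcm(6435, 16) = 102960: x ≡ 20062 (mod 102960).
Verify against each original: 20062 mod 11 = 9, 20062 mod 9 = 1, 20062 mod 5 = 2, 20062 mod 13 = 3, 20062 mod 16 = 14.

x ≡ 20062 (mod 102960).


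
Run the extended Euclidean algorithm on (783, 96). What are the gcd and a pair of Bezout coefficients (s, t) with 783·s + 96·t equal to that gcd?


Euclidean algorithm on (783, 96) — divide until remainder is 0:
  783 = 8 · 96 + 15
  96 = 6 · 15 + 6
  15 = 2 · 6 + 3
  6 = 2 · 3 + 0
gcd(783, 96) = 3.
Track Bezout coefficients alongside the remainders: start with r₀ = 783 = a·1 + b·0 (s = 1, t = 0) and r₁ = 96 = a·0 + b·1 (s = 0, t = 1); each new remainder r_{k+1} = r_{k-1} − q_k·r_k inherits s_{k+1} = s_{k-1} − q_k·s_k, t_{k+1} = t_{k-1} − q_k·t_k, so r_k = a·s_k + b·t_k at every step:
  q = 8: r = 15, s = 1 − 8·0 = 1, t = 0 − 8·1 = -8  (check: 783·1 + 96·(-8) = 15)
  q = 6: r = 6, s = 0 − 6·1 = -6, t = 1 − 6·(-8) = 49  (check: 783·(-6) + 96·49 = 6)
  q = 2: r = 3, s = 1 − 2·(-6) = 13, t = -8 − 2·49 = -106  (check: 783·13 + 96·(-106) = 3)
The row with r = 3 (the gcd) gives the Bezout coefficients s = 13, t = -106.
Result: 783 · (13) + 96 · (-106) = 3.

gcd(783, 96) = 3; s = 13, t = -106 (check: 783·13 + 96·(-106) = 3).


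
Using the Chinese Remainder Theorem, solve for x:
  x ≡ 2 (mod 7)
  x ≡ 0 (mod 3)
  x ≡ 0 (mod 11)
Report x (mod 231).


Moduli 7, 3, 11 are pairwise coprime; by CRT there is a unique solution modulo M = 7 · 3 · 11 = 231.
Solve pairwise, accumulating the modulus:
  Start with x ≡ 2 (mod 7).
  Combine with x ≡ 0 (mod 3): since gcd(7, 3) = 1, we get a unique residue mod 21.
    Write x = 2 + 7·t and substitute into x ≡ 0 (mod 3): 7·t ≡ 0 − 2 = -2 (mod 3).
    Reduce coefficients mod 3: 1·t ≡ 1 (mod 3).
    So t ≡ 1 (mod 3).
    Then x = 2 + 7·1 = 9, valid modulo lcm(7, 3) = 21: x ≡ 9 (mod 21).
  Combine with x ≡ 0 (mod 11): since gcd(21, 11) = 1, we get a unique residue mod 231.
    Write x = 9 + 21·t and substitute into x ≡ 0 (mod 11): 21·t ≡ 0 − 9 = -9 (mod 11).
    Reduce coefficients mod 11: 10·t ≡ 2 (mod 11).
    The inverse of 10 mod 11 is 10 (since 10·10 = 100 = 9·11 + 1), so t ≡ 10·2 = 20 ≡ 9 (mod 11).
    Then x = 9 + 21·9 = 198, valid modulo lcm(21, 11) = 231: x ≡ 198 (mod 231).
Verify: 198 mod 7 = 2 ✓, 198 mod 3 = 0 ✓, 198 mod 11 = 0 ✓.

x ≡ 198 (mod 231).


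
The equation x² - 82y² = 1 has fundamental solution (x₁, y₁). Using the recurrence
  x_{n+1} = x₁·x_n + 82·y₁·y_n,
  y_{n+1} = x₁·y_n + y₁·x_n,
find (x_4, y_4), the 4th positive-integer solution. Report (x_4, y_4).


Step 1: Find the fundamental solution (x₁, y₁) of x² - 82y² = 1.
  Expand √82 as a continued fraction. a₀ = ⌊√82⌋ = 9; iterate m_{k+1} = d_k·a_k − m_k, d_{k+1} = (82 − m_{k+1}²)/d_k, a_{k+1} = ⌊(a₀ + m_{k+1})/d_{k+1}⌋ (starting m₀ = 0, d₀ = 1), with convergents p_k = a_k·p_{k-1} + p_{k-2}, q_k = a_k·q_{k-1} + q_{k-2} (p₋₁ = 1, q₋₁ = 0):
  k = 0: a₀ = 9; p₀/q₀ = 9/1; p₀² − 82·q₀² = 81 − 82 = -1.
  k = 1: m = 9, d = 1, a = ⌊(9 + 9)/1⌋ = 18; p/q = (18·9 + 1)/(18·1 + 0) = 163/18; p² − 82·q² = 26569 − 26568 = 1.
  The first convergent with p² − 82·q² = 1 gives the fundamental solution (x₁, y₁) = (163, 18).
Step 2: Apply the recurrence (x_{n+1}, y_{n+1}) = (x₁x_n + 82y₁y_n, x₁y_n + y₁x_n) repeatedly.
  From (x_1, y_1) = (163, 18): x_2 = 163·163 + 82·18·18 = 53137; y_2 = 163·18 + 18·163 = 5868.
  From (x_2, y_2) = (53137, 5868): x_3 = 163·53137 + 82·18·5868 = 17322499; y_3 = 163·5868 + 18·53137 = 1912950.
  From (x_3, y_3) = (17322499, 1912950): x_4 = 163·17322499 + 82·18·1912950 = 5647081537; y_4 = 163·1912950 + 18·17322499 = 623615832.
Step 3: Verify x_4² - 82·y_4² = 31889529885526282369 - 31889529885526282368 = 1 (should be 1). ✓

(x_1, y_1) = (163, 18); (x_4, y_4) = (5647081537, 623615832).


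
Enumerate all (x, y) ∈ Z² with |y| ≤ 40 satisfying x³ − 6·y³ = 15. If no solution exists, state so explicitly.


The equation is x³ - 6y³ = 15. For fixed y, x³ = 6·y³ + 15, so a solution requires the RHS to be a perfect cube.
Strategy: iterate y from -40 to 40, compute RHS = 6·y³ + 15, and check whether it is a (positive or negative) perfect cube.
Check small values of y:
  y = 0: RHS = 15 is not a perfect cube.
  y = 1: RHS = 21 is not a perfect cube.
  y = -1: RHS = 9 is not a perfect cube.
  y = 2: RHS = 63 is not a perfect cube.
  y = -2: RHS = -33 is not a perfect cube.
  y = 3: RHS = 177 is not a perfect cube.
  y = -3: RHS = -147 is not a perfect cube.
Continuing the search up to |y| = 40 finds no solutions either.
No (x, y) in the scanned range satisfies the equation.

No integer solutions with |y| ≤ 40.


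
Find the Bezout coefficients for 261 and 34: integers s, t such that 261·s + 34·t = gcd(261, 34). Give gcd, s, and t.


Euclidean algorithm on (261, 34) — divide until remainder is 0:
  261 = 7 · 34 + 23
  34 = 1 · 23 + 11
  23 = 2 · 11 + 1
  11 = 11 · 1 + 0
gcd(261, 34) = 1.
Track Bezout coefficients alongside the remainders: start with r₀ = 261 = a·1 + b·0 (s = 1, t = 0) and r₁ = 34 = a·0 + b·1 (s = 0, t = 1); each new remainder r_{k+1} = r_{k-1} − q_k·r_k inherits s_{k+1} = s_{k-1} − q_k·s_k, t_{k+1} = t_{k-1} − q_k·t_k, so r_k = a·s_k + b·t_k at every step:
  q = 7: r = 23, s = 1 − 7·0 = 1, t = 0 − 7·1 = -7  (check: 261·1 + 34·(-7) = 23)
  q = 1: r = 11, s = 0 − 1·1 = -1, t = 1 − 1·(-7) = 8  (check: 261·(-1) + 34·8 = 11)
  q = 2: r = 1, s = 1 − 2·(-1) = 3, t = -7 − 2·8 = -23  (check: 261·3 + 34·(-23) = 1)
The row with r = 1 (the gcd) gives the Bezout coefficients s = 3, t = -23.
Result: 261 · (3) + 34 · (-23) = 1.

gcd(261, 34) = 1; s = 3, t = -23 (check: 261·3 + 34·(-23) = 1).


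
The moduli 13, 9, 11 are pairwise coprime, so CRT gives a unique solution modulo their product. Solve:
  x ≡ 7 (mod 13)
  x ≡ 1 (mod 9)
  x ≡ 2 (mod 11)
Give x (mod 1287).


Moduli 13, 9, 11 are pairwise coprime; by CRT there is a unique solution modulo M = 13 · 9 · 11 = 1287.
Solve pairwise, accumulating the modulus:
  Start with x ≡ 7 (mod 13).
  Combine with x ≡ 1 (mod 9): since gcd(13, 9) = 1, we get a unique residue mod 117.
    Write x = 7 + 13·t and substitute into x ≡ 1 (mod 9): 13·t ≡ 1 − 7 = -6 (mod 9).
    Reduce coefficients mod 9: 4·t ≡ 3 (mod 9).
    The inverse of 4 mod 9 is 7 (since 4·7 = 28 = 3·9 + 1), so t ≡ 7·3 = 21 ≡ 3 (mod 9).
    Then x = 7 + 13·3 = 46, valid modulo lcm(13, 9) = 117: x ≡ 46 (mod 117).
  Combine with x ≡ 2 (mod 11): since gcd(117, 11) = 1, we get a unique residue mod 1287.
    Write x = 46 + 117·t and substitute into x ≡ 2 (mod 11): 117·t ≡ 2 − 46 = -44 (mod 11).
    Reduce coefficients mod 11: 7·t ≡ 0 (mod 11).
    The inverse of 7 mod 11 is 8 (since 7·8 = 56 = 5·11 + 1), so t ≡ 8·0 = 0 ≡ 0 (mod 11).
    Then x = 46 + 117·0 = 46, valid modulo lcm(117, 11) = 1287: x ≡ 46 (mod 1287).
Verify: 46 mod 13 = 7 ✓, 46 mod 9 = 1 ✓, 46 mod 11 = 2 ✓.

x ≡ 46 (mod 1287).


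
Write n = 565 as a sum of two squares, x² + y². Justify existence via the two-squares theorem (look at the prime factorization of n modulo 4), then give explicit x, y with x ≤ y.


Step 1: Factor n = 565 = 5 · 113.
Step 2: Check the mod-4 condition on each prime factor: 5 ≡ 1 (mod 4), exponent 1; 113 ≡ 1 (mod 4), exponent 1.
All primes ≡ 3 (mod 4) appear to even exponent (or don't appear), so by the two-squares theorem n IS expressible as a sum of two squares.
Step 3: Build a representation. Here n = 5 · 113 is a product of primes ≡ 1 (mod 4). Each prime p ≡ 1 (mod 4) is itself a sum of two squares; find a² by testing p − a² for a perfect square:
  5: 5 − 1² = 4 = 2² ⇒ 5 = 1² + 2².
  113: 113 − 1² = 112, 113 − 2² = 109, 113 − 3² = 104, 113 − 4² = 97, 113 − 5² = 88, 113 − 6² = 77, 113 − 7² = 64 = 8² ⇒ 113 = 7² + 8².
  Combine using the Brahmagupta–Fibonacci identity (a² + b²)(c² + d²) = (ac − bd)² + (ad + bc)² = (ac + bd)² + (ad − bc)²:
  5 · 113 = 565: from (1² + 2²)(7² + 8²), take (1·7 − 2·8, 1·8 + 2·7) = (7 − 16, 8 + 14) = (-9, 22); dropping signs (only squares matter) gives (9, 22); check 9² + 22² = 81 + 484 = 565 ✓.
Step 4: Order so x ≤ y and verify: 9² + 22² = 81 + 484 = 565 = n. ✓

n = 565 = 9² + 22² (one valid representation with x ≤ y).
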